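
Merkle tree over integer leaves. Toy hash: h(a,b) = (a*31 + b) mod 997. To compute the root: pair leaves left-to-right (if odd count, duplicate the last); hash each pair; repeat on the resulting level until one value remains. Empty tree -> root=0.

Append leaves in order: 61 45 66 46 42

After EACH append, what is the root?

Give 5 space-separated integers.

After append 61 (leaves=[61]):
  L0: [61]
  root=61
After append 45 (leaves=[61, 45]):
  L0: [61, 45]
  L1: h(61,45)=(61*31+45)%997=939 -> [939]
  root=939
After append 66 (leaves=[61, 45, 66]):
  L0: [61, 45, 66]
  L1: h(61,45)=(61*31+45)%997=939 h(66,66)=(66*31+66)%997=118 -> [939, 118]
  L2: h(939,118)=(939*31+118)%997=314 -> [314]
  root=314
After append 46 (leaves=[61, 45, 66, 46]):
  L0: [61, 45, 66, 46]
  L1: h(61,45)=(61*31+45)%997=939 h(66,46)=(66*31+46)%997=98 -> [939, 98]
  L2: h(939,98)=(939*31+98)%997=294 -> [294]
  root=294
After append 42 (leaves=[61, 45, 66, 46, 42]):
  L0: [61, 45, 66, 46, 42]
  L1: h(61,45)=(61*31+45)%997=939 h(66,46)=(66*31+46)%997=98 h(42,42)=(42*31+42)%997=347 -> [939, 98, 347]
  L2: h(939,98)=(939*31+98)%997=294 h(347,347)=(347*31+347)%997=137 -> [294, 137]
  L3: h(294,137)=(294*31+137)%997=278 -> [278]
  root=278

Answer: 61 939 314 294 278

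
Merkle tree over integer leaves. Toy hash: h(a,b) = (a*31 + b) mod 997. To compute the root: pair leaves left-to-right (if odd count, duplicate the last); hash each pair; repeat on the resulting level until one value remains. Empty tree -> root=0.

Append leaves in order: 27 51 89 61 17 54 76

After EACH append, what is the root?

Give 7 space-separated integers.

Answer: 27 888 466 438 79 266 123

Derivation:
After append 27 (leaves=[27]):
  L0: [27]
  root=27
After append 51 (leaves=[27, 51]):
  L0: [27, 51]
  L1: h(27,51)=(27*31+51)%997=888 -> [888]
  root=888
After append 89 (leaves=[27, 51, 89]):
  L0: [27, 51, 89]
  L1: h(27,51)=(27*31+51)%997=888 h(89,89)=(89*31+89)%997=854 -> [888, 854]
  L2: h(888,854)=(888*31+854)%997=466 -> [466]
  root=466
After append 61 (leaves=[27, 51, 89, 61]):
  L0: [27, 51, 89, 61]
  L1: h(27,51)=(27*31+51)%997=888 h(89,61)=(89*31+61)%997=826 -> [888, 826]
  L2: h(888,826)=(888*31+826)%997=438 -> [438]
  root=438
After append 17 (leaves=[27, 51, 89, 61, 17]):
  L0: [27, 51, 89, 61, 17]
  L1: h(27,51)=(27*31+51)%997=888 h(89,61)=(89*31+61)%997=826 h(17,17)=(17*31+17)%997=544 -> [888, 826, 544]
  L2: h(888,826)=(888*31+826)%997=438 h(544,544)=(544*31+544)%997=459 -> [438, 459]
  L3: h(438,459)=(438*31+459)%997=79 -> [79]
  root=79
After append 54 (leaves=[27, 51, 89, 61, 17, 54]):
  L0: [27, 51, 89, 61, 17, 54]
  L1: h(27,51)=(27*31+51)%997=888 h(89,61)=(89*31+61)%997=826 h(17,54)=(17*31+54)%997=581 -> [888, 826, 581]
  L2: h(888,826)=(888*31+826)%997=438 h(581,581)=(581*31+581)%997=646 -> [438, 646]
  L3: h(438,646)=(438*31+646)%997=266 -> [266]
  root=266
After append 76 (leaves=[27, 51, 89, 61, 17, 54, 76]):
  L0: [27, 51, 89, 61, 17, 54, 76]
  L1: h(27,51)=(27*31+51)%997=888 h(89,61)=(89*31+61)%997=826 h(17,54)=(17*31+54)%997=581 h(76,76)=(76*31+76)%997=438 -> [888, 826, 581, 438]
  L2: h(888,826)=(888*31+826)%997=438 h(581,438)=(581*31+438)%997=503 -> [438, 503]
  L3: h(438,503)=(438*31+503)%997=123 -> [123]
  root=123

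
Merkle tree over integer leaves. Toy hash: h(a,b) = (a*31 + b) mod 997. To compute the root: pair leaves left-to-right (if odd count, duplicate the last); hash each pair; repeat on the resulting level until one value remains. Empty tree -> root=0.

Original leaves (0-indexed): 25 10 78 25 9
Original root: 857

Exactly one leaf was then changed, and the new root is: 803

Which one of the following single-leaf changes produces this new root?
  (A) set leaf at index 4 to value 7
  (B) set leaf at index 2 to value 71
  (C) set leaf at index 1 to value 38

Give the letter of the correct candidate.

Answer: A

Derivation:
Original leaves: [25, 10, 78, 25, 9]
Target new root: 803
Try each candidate change and compute the resulting root:
Candidate A: set leaf[4] = 7 -> leaves = [25, 10, 78, 25, 7]
  L0: [25, 10, 78, 25, 7]
  L1: h(25,10)=(25*31+10)%997=785 h(78,25)=(78*31+25)%997=449 h(7,7)=(7*31+7)%997=224 -> [785, 449, 224]
  L2: h(785,449)=(785*31+449)%997=856 h(224,224)=(224*31+224)%997=189 -> [856, 189]
  L3: h(856,189)=(856*31+189)%997=803 -> [803]
  root = 803 == target 803  ** MATCH **
Candidate B: set leaf[2] = 71 -> leaves = [25, 10, 71, 25, 9]
  L0: [25, 10, 71, 25, 9]
  L1: h(25,10)=(25*31+10)%997=785 h(71,25)=(71*31+25)%997=232 h(9,9)=(9*31+9)%997=288 -> [785, 232, 288]
  L2: h(785,232)=(785*31+232)%997=639 h(288,288)=(288*31+288)%997=243 -> [639, 243]
  L3: h(639,243)=(639*31+243)%997=112 -> [112]
  root = 112 != target 803
Candidate C: set leaf[1] = 38 -> leaves = [25, 38, 78, 25, 9]
  L0: [25, 38, 78, 25, 9]
  L1: h(25,38)=(25*31+38)%997=813 h(78,25)=(78*31+25)%997=449 h(9,9)=(9*31+9)%997=288 -> [813, 449, 288]
  L2: h(813,449)=(813*31+449)%997=727 h(288,288)=(288*31+288)%997=243 -> [727, 243]
  L3: h(727,243)=(727*31+243)%997=846 -> [846]
  root = 846 != target 803
Candidate A produces the target root.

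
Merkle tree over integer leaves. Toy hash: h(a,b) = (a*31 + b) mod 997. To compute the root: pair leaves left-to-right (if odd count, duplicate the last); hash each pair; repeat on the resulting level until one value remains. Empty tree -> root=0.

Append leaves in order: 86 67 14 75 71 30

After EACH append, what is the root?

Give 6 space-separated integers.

Answer: 86 739 426 487 65 747

Derivation:
After append 86 (leaves=[86]):
  L0: [86]
  root=86
After append 67 (leaves=[86, 67]):
  L0: [86, 67]
  L1: h(86,67)=(86*31+67)%997=739 -> [739]
  root=739
After append 14 (leaves=[86, 67, 14]):
  L0: [86, 67, 14]
  L1: h(86,67)=(86*31+67)%997=739 h(14,14)=(14*31+14)%997=448 -> [739, 448]
  L2: h(739,448)=(739*31+448)%997=426 -> [426]
  root=426
After append 75 (leaves=[86, 67, 14, 75]):
  L0: [86, 67, 14, 75]
  L1: h(86,67)=(86*31+67)%997=739 h(14,75)=(14*31+75)%997=509 -> [739, 509]
  L2: h(739,509)=(739*31+509)%997=487 -> [487]
  root=487
After append 71 (leaves=[86, 67, 14, 75, 71]):
  L0: [86, 67, 14, 75, 71]
  L1: h(86,67)=(86*31+67)%997=739 h(14,75)=(14*31+75)%997=509 h(71,71)=(71*31+71)%997=278 -> [739, 509, 278]
  L2: h(739,509)=(739*31+509)%997=487 h(278,278)=(278*31+278)%997=920 -> [487, 920]
  L3: h(487,920)=(487*31+920)%997=65 -> [65]
  root=65
After append 30 (leaves=[86, 67, 14, 75, 71, 30]):
  L0: [86, 67, 14, 75, 71, 30]
  L1: h(86,67)=(86*31+67)%997=739 h(14,75)=(14*31+75)%997=509 h(71,30)=(71*31+30)%997=237 -> [739, 509, 237]
  L2: h(739,509)=(739*31+509)%997=487 h(237,237)=(237*31+237)%997=605 -> [487, 605]
  L3: h(487,605)=(487*31+605)%997=747 -> [747]
  root=747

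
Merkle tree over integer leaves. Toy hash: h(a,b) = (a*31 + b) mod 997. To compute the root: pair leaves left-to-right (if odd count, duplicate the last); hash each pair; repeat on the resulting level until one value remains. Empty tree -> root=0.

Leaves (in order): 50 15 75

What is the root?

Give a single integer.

L0: [50, 15, 75]
L1: h(50,15)=(50*31+15)%997=568 h(75,75)=(75*31+75)%997=406 -> [568, 406]
L2: h(568,406)=(568*31+406)%997=68 -> [68]

Answer: 68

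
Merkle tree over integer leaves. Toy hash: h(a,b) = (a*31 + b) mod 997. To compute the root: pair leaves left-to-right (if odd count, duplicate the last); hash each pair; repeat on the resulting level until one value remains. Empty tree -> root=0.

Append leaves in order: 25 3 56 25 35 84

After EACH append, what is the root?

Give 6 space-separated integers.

Answer: 25 778 985 954 609 183

Derivation:
After append 25 (leaves=[25]):
  L0: [25]
  root=25
After append 3 (leaves=[25, 3]):
  L0: [25, 3]
  L1: h(25,3)=(25*31+3)%997=778 -> [778]
  root=778
After append 56 (leaves=[25, 3, 56]):
  L0: [25, 3, 56]
  L1: h(25,3)=(25*31+3)%997=778 h(56,56)=(56*31+56)%997=795 -> [778, 795]
  L2: h(778,795)=(778*31+795)%997=985 -> [985]
  root=985
After append 25 (leaves=[25, 3, 56, 25]):
  L0: [25, 3, 56, 25]
  L1: h(25,3)=(25*31+3)%997=778 h(56,25)=(56*31+25)%997=764 -> [778, 764]
  L2: h(778,764)=(778*31+764)%997=954 -> [954]
  root=954
After append 35 (leaves=[25, 3, 56, 25, 35]):
  L0: [25, 3, 56, 25, 35]
  L1: h(25,3)=(25*31+3)%997=778 h(56,25)=(56*31+25)%997=764 h(35,35)=(35*31+35)%997=123 -> [778, 764, 123]
  L2: h(778,764)=(778*31+764)%997=954 h(123,123)=(123*31+123)%997=945 -> [954, 945]
  L3: h(954,945)=(954*31+945)%997=609 -> [609]
  root=609
After append 84 (leaves=[25, 3, 56, 25, 35, 84]):
  L0: [25, 3, 56, 25, 35, 84]
  L1: h(25,3)=(25*31+3)%997=778 h(56,25)=(56*31+25)%997=764 h(35,84)=(35*31+84)%997=172 -> [778, 764, 172]
  L2: h(778,764)=(778*31+764)%997=954 h(172,172)=(172*31+172)%997=519 -> [954, 519]
  L3: h(954,519)=(954*31+519)%997=183 -> [183]
  root=183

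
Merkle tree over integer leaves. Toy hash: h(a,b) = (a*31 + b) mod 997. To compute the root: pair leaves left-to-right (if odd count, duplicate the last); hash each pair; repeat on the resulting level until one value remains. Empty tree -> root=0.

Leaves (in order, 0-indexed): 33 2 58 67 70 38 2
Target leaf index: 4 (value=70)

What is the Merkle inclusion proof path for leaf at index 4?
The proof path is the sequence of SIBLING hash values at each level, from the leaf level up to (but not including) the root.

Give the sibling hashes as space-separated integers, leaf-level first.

L0 (leaves): [33, 2, 58, 67, 70, 38, 2], target index=4
L1: h(33,2)=(33*31+2)%997=28 [pair 0] h(58,67)=(58*31+67)%997=868 [pair 1] h(70,38)=(70*31+38)%997=214 [pair 2] h(2,2)=(2*31+2)%997=64 [pair 3] -> [28, 868, 214, 64]
  Sibling for proof at L0: 38
L2: h(28,868)=(28*31+868)%997=739 [pair 0] h(214,64)=(214*31+64)%997=716 [pair 1] -> [739, 716]
  Sibling for proof at L1: 64
L3: h(739,716)=(739*31+716)%997=694 [pair 0] -> [694]
  Sibling for proof at L2: 739
Root: 694
Proof path (sibling hashes from leaf to root): [38, 64, 739]

Answer: 38 64 739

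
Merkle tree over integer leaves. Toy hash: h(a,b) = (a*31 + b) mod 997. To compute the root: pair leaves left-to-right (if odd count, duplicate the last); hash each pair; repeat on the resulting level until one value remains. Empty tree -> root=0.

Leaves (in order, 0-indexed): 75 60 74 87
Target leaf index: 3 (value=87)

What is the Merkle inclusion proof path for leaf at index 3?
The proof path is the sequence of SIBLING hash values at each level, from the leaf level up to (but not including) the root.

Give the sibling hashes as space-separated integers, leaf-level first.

L0 (leaves): [75, 60, 74, 87], target index=3
L1: h(75,60)=(75*31+60)%997=391 [pair 0] h(74,87)=(74*31+87)%997=387 [pair 1] -> [391, 387]
  Sibling for proof at L0: 74
L2: h(391,387)=(391*31+387)%997=544 [pair 0] -> [544]
  Sibling for proof at L1: 391
Root: 544
Proof path (sibling hashes from leaf to root): [74, 391]

Answer: 74 391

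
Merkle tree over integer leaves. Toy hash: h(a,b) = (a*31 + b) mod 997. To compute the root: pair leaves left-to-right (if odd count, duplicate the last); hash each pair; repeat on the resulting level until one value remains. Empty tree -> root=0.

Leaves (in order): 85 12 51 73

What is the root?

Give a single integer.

L0: [85, 12, 51, 73]
L1: h(85,12)=(85*31+12)%997=653 h(51,73)=(51*31+73)%997=657 -> [653, 657]
L2: h(653,657)=(653*31+657)%997=960 -> [960]

Answer: 960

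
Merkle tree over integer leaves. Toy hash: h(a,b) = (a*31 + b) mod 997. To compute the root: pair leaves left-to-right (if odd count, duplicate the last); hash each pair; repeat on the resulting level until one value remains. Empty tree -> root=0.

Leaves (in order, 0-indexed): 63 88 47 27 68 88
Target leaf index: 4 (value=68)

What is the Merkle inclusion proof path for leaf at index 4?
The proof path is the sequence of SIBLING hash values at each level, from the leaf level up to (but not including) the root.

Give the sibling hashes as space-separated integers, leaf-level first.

L0 (leaves): [63, 88, 47, 27, 68, 88], target index=4
L1: h(63,88)=(63*31+88)%997=47 [pair 0] h(47,27)=(47*31+27)%997=487 [pair 1] h(68,88)=(68*31+88)%997=202 [pair 2] -> [47, 487, 202]
  Sibling for proof at L0: 88
L2: h(47,487)=(47*31+487)%997=947 [pair 0] h(202,202)=(202*31+202)%997=482 [pair 1] -> [947, 482]
  Sibling for proof at L1: 202
L3: h(947,482)=(947*31+482)%997=926 [pair 0] -> [926]
  Sibling for proof at L2: 947
Root: 926
Proof path (sibling hashes from leaf to root): [88, 202, 947]

Answer: 88 202 947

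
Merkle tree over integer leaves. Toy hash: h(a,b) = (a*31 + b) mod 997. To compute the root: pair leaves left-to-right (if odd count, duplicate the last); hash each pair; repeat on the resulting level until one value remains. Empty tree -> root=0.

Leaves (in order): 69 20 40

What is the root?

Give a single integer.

L0: [69, 20, 40]
L1: h(69,20)=(69*31+20)%997=165 h(40,40)=(40*31+40)%997=283 -> [165, 283]
L2: h(165,283)=(165*31+283)%997=413 -> [413]

Answer: 413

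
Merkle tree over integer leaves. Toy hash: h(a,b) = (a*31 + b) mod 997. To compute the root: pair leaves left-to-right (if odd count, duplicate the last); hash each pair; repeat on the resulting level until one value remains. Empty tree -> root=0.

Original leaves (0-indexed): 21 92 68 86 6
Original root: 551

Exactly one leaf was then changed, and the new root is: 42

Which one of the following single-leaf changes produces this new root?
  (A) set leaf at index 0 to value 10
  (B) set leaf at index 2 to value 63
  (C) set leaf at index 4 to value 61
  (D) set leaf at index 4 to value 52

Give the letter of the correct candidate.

Answer: C

Derivation:
Original leaves: [21, 92, 68, 86, 6]
Target new root: 42
Try each candidate change and compute the resulting root:
Candidate A: set leaf[0] = 10 -> leaves = [10, 92, 68, 86, 6]
  L0: [10, 92, 68, 86, 6]
  L1: h(10,92)=(10*31+92)%997=402 h(68,86)=(68*31+86)%997=200 h(6,6)=(6*31+6)%997=192 -> [402, 200, 192]
  L2: h(402,200)=(402*31+200)%997=698 h(192,192)=(192*31+192)%997=162 -> [698, 162]
  L3: h(698,162)=(698*31+162)%997=863 -> [863]
  root = 863 != target 42
Candidate B: set leaf[2] = 63 -> leaves = [21, 92, 63, 86, 6]
  L0: [21, 92, 63, 86, 6]
  L1: h(21,92)=(21*31+92)%997=743 h(63,86)=(63*31+86)%997=45 h(6,6)=(6*31+6)%997=192 -> [743, 45, 192]
  L2: h(743,45)=(743*31+45)%997=147 h(192,192)=(192*31+192)%997=162 -> [147, 162]
  L3: h(147,162)=(147*31+162)%997=731 -> [731]
  root = 731 != target 42
Candidate C: set leaf[4] = 61 -> leaves = [21, 92, 68, 86, 61]
  L0: [21, 92, 68, 86, 61]
  L1: h(21,92)=(21*31+92)%997=743 h(68,86)=(68*31+86)%997=200 h(61,61)=(61*31+61)%997=955 -> [743, 200, 955]
  L2: h(743,200)=(743*31+200)%997=302 h(955,955)=(955*31+955)%997=650 -> [302, 650]
  L3: h(302,650)=(302*31+650)%997=42 -> [42]
  root = 42 == target 42  ** MATCH **
Candidate D: set leaf[4] = 52 -> leaves = [21, 92, 68, 86, 52]
  L0: [21, 92, 68, 86, 52]
  L1: h(21,92)=(21*31+92)%997=743 h(68,86)=(68*31+86)%997=200 h(52,52)=(52*31+52)%997=667 -> [743, 200, 667]
  L2: h(743,200)=(743*31+200)%997=302 h(667,667)=(667*31+667)%997=407 -> [302, 407]
  L3: h(302,407)=(302*31+407)%997=796 -> [796]
  root = 796 != target 42
Candidate C produces the target root.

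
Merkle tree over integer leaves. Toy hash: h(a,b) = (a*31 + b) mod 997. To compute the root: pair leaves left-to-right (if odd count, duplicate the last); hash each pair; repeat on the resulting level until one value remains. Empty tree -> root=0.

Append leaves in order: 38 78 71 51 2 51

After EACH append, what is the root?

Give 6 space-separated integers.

Answer: 38 259 331 311 722 296

Derivation:
After append 38 (leaves=[38]):
  L0: [38]
  root=38
After append 78 (leaves=[38, 78]):
  L0: [38, 78]
  L1: h(38,78)=(38*31+78)%997=259 -> [259]
  root=259
After append 71 (leaves=[38, 78, 71]):
  L0: [38, 78, 71]
  L1: h(38,78)=(38*31+78)%997=259 h(71,71)=(71*31+71)%997=278 -> [259, 278]
  L2: h(259,278)=(259*31+278)%997=331 -> [331]
  root=331
After append 51 (leaves=[38, 78, 71, 51]):
  L0: [38, 78, 71, 51]
  L1: h(38,78)=(38*31+78)%997=259 h(71,51)=(71*31+51)%997=258 -> [259, 258]
  L2: h(259,258)=(259*31+258)%997=311 -> [311]
  root=311
After append 2 (leaves=[38, 78, 71, 51, 2]):
  L0: [38, 78, 71, 51, 2]
  L1: h(38,78)=(38*31+78)%997=259 h(71,51)=(71*31+51)%997=258 h(2,2)=(2*31+2)%997=64 -> [259, 258, 64]
  L2: h(259,258)=(259*31+258)%997=311 h(64,64)=(64*31+64)%997=54 -> [311, 54]
  L3: h(311,54)=(311*31+54)%997=722 -> [722]
  root=722
After append 51 (leaves=[38, 78, 71, 51, 2, 51]):
  L0: [38, 78, 71, 51, 2, 51]
  L1: h(38,78)=(38*31+78)%997=259 h(71,51)=(71*31+51)%997=258 h(2,51)=(2*31+51)%997=113 -> [259, 258, 113]
  L2: h(259,258)=(259*31+258)%997=311 h(113,113)=(113*31+113)%997=625 -> [311, 625]
  L3: h(311,625)=(311*31+625)%997=296 -> [296]
  root=296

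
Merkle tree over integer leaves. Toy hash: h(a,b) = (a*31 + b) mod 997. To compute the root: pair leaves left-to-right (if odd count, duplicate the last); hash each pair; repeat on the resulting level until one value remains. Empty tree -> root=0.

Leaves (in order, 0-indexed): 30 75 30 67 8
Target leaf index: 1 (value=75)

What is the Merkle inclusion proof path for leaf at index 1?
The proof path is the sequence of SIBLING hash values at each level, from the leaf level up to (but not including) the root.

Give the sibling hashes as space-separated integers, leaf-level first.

L0 (leaves): [30, 75, 30, 67, 8], target index=1
L1: h(30,75)=(30*31+75)%997=8 [pair 0] h(30,67)=(30*31+67)%997=0 [pair 1] h(8,8)=(8*31+8)%997=256 [pair 2] -> [8, 0, 256]
  Sibling for proof at L0: 30
L2: h(8,0)=(8*31+0)%997=248 [pair 0] h(256,256)=(256*31+256)%997=216 [pair 1] -> [248, 216]
  Sibling for proof at L1: 0
L3: h(248,216)=(248*31+216)%997=925 [pair 0] -> [925]
  Sibling for proof at L2: 216
Root: 925
Proof path (sibling hashes from leaf to root): [30, 0, 216]

Answer: 30 0 216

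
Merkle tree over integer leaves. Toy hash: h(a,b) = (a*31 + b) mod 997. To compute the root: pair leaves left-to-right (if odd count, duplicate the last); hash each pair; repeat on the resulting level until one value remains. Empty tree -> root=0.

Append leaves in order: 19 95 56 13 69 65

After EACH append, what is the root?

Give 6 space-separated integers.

Answer: 19 684 65 22 551 423

Derivation:
After append 19 (leaves=[19]):
  L0: [19]
  root=19
After append 95 (leaves=[19, 95]):
  L0: [19, 95]
  L1: h(19,95)=(19*31+95)%997=684 -> [684]
  root=684
After append 56 (leaves=[19, 95, 56]):
  L0: [19, 95, 56]
  L1: h(19,95)=(19*31+95)%997=684 h(56,56)=(56*31+56)%997=795 -> [684, 795]
  L2: h(684,795)=(684*31+795)%997=65 -> [65]
  root=65
After append 13 (leaves=[19, 95, 56, 13]):
  L0: [19, 95, 56, 13]
  L1: h(19,95)=(19*31+95)%997=684 h(56,13)=(56*31+13)%997=752 -> [684, 752]
  L2: h(684,752)=(684*31+752)%997=22 -> [22]
  root=22
After append 69 (leaves=[19, 95, 56, 13, 69]):
  L0: [19, 95, 56, 13, 69]
  L1: h(19,95)=(19*31+95)%997=684 h(56,13)=(56*31+13)%997=752 h(69,69)=(69*31+69)%997=214 -> [684, 752, 214]
  L2: h(684,752)=(684*31+752)%997=22 h(214,214)=(214*31+214)%997=866 -> [22, 866]
  L3: h(22,866)=(22*31+866)%997=551 -> [551]
  root=551
After append 65 (leaves=[19, 95, 56, 13, 69, 65]):
  L0: [19, 95, 56, 13, 69, 65]
  L1: h(19,95)=(19*31+95)%997=684 h(56,13)=(56*31+13)%997=752 h(69,65)=(69*31+65)%997=210 -> [684, 752, 210]
  L2: h(684,752)=(684*31+752)%997=22 h(210,210)=(210*31+210)%997=738 -> [22, 738]
  L3: h(22,738)=(22*31+738)%997=423 -> [423]
  root=423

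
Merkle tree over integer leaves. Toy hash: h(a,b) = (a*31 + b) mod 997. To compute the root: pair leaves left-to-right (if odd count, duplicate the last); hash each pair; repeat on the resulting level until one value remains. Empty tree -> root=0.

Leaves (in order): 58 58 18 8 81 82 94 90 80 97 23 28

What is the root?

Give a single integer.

Answer: 667

Derivation:
L0: [58, 58, 18, 8, 81, 82, 94, 90, 80, 97, 23, 28]
L1: h(58,58)=(58*31+58)%997=859 h(18,8)=(18*31+8)%997=566 h(81,82)=(81*31+82)%997=599 h(94,90)=(94*31+90)%997=13 h(80,97)=(80*31+97)%997=583 h(23,28)=(23*31+28)%997=741 -> [859, 566, 599, 13, 583, 741]
L2: h(859,566)=(859*31+566)%997=276 h(599,13)=(599*31+13)%997=636 h(583,741)=(583*31+741)%997=868 -> [276, 636, 868]
L3: h(276,636)=(276*31+636)%997=219 h(868,868)=(868*31+868)%997=857 -> [219, 857]
L4: h(219,857)=(219*31+857)%997=667 -> [667]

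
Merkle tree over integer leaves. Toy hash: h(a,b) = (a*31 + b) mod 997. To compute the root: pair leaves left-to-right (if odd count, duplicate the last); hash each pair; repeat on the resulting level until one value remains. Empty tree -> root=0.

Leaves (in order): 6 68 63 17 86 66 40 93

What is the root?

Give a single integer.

L0: [6, 68, 63, 17, 86, 66, 40, 93]
L1: h(6,68)=(6*31+68)%997=254 h(63,17)=(63*31+17)%997=973 h(86,66)=(86*31+66)%997=738 h(40,93)=(40*31+93)%997=336 -> [254, 973, 738, 336]
L2: h(254,973)=(254*31+973)%997=871 h(738,336)=(738*31+336)%997=283 -> [871, 283]
L3: h(871,283)=(871*31+283)%997=365 -> [365]

Answer: 365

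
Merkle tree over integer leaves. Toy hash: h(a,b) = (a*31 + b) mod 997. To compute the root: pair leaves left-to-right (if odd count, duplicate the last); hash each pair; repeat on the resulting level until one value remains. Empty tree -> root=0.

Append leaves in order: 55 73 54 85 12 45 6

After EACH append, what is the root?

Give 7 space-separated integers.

Answer: 55 781 17 48 815 874 649

Derivation:
After append 55 (leaves=[55]):
  L0: [55]
  root=55
After append 73 (leaves=[55, 73]):
  L0: [55, 73]
  L1: h(55,73)=(55*31+73)%997=781 -> [781]
  root=781
After append 54 (leaves=[55, 73, 54]):
  L0: [55, 73, 54]
  L1: h(55,73)=(55*31+73)%997=781 h(54,54)=(54*31+54)%997=731 -> [781, 731]
  L2: h(781,731)=(781*31+731)%997=17 -> [17]
  root=17
After append 85 (leaves=[55, 73, 54, 85]):
  L0: [55, 73, 54, 85]
  L1: h(55,73)=(55*31+73)%997=781 h(54,85)=(54*31+85)%997=762 -> [781, 762]
  L2: h(781,762)=(781*31+762)%997=48 -> [48]
  root=48
After append 12 (leaves=[55, 73, 54, 85, 12]):
  L0: [55, 73, 54, 85, 12]
  L1: h(55,73)=(55*31+73)%997=781 h(54,85)=(54*31+85)%997=762 h(12,12)=(12*31+12)%997=384 -> [781, 762, 384]
  L2: h(781,762)=(781*31+762)%997=48 h(384,384)=(384*31+384)%997=324 -> [48, 324]
  L3: h(48,324)=(48*31+324)%997=815 -> [815]
  root=815
After append 45 (leaves=[55, 73, 54, 85, 12, 45]):
  L0: [55, 73, 54, 85, 12, 45]
  L1: h(55,73)=(55*31+73)%997=781 h(54,85)=(54*31+85)%997=762 h(12,45)=(12*31+45)%997=417 -> [781, 762, 417]
  L2: h(781,762)=(781*31+762)%997=48 h(417,417)=(417*31+417)%997=383 -> [48, 383]
  L3: h(48,383)=(48*31+383)%997=874 -> [874]
  root=874
After append 6 (leaves=[55, 73, 54, 85, 12, 45, 6]):
  L0: [55, 73, 54, 85, 12, 45, 6]
  L1: h(55,73)=(55*31+73)%997=781 h(54,85)=(54*31+85)%997=762 h(12,45)=(12*31+45)%997=417 h(6,6)=(6*31+6)%997=192 -> [781, 762, 417, 192]
  L2: h(781,762)=(781*31+762)%997=48 h(417,192)=(417*31+192)%997=158 -> [48, 158]
  L3: h(48,158)=(48*31+158)%997=649 -> [649]
  root=649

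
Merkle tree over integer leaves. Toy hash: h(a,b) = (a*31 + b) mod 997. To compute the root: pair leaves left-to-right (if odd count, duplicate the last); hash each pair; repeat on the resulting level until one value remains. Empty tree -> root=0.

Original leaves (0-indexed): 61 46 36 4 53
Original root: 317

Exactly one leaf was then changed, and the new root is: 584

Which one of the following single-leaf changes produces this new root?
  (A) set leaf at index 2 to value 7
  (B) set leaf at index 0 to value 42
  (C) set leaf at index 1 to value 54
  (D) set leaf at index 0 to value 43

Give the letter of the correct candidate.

Answer: B

Derivation:
Original leaves: [61, 46, 36, 4, 53]
Target new root: 584
Try each candidate change and compute the resulting root:
Candidate A: set leaf[2] = 7 -> leaves = [61, 46, 7, 4, 53]
  L0: [61, 46, 7, 4, 53]
  L1: h(61,46)=(61*31+46)%997=940 h(7,4)=(7*31+4)%997=221 h(53,53)=(53*31+53)%997=699 -> [940, 221, 699]
  L2: h(940,221)=(940*31+221)%997=448 h(699,699)=(699*31+699)%997=434 -> [448, 434]
  L3: h(448,434)=(448*31+434)%997=364 -> [364]
  root = 364 != target 584
Candidate B: set leaf[0] = 42 -> leaves = [42, 46, 36, 4, 53]
  L0: [42, 46, 36, 4, 53]
  L1: h(42,46)=(42*31+46)%997=351 h(36,4)=(36*31+4)%997=123 h(53,53)=(53*31+53)%997=699 -> [351, 123, 699]
  L2: h(351,123)=(351*31+123)%997=37 h(699,699)=(699*31+699)%997=434 -> [37, 434]
  L3: h(37,434)=(37*31+434)%997=584 -> [584]
  root = 584 == target 584  ** MATCH **
Candidate C: set leaf[1] = 54 -> leaves = [61, 54, 36, 4, 53]
  L0: [61, 54, 36, 4, 53]
  L1: h(61,54)=(61*31+54)%997=948 h(36,4)=(36*31+4)%997=123 h(53,53)=(53*31+53)%997=699 -> [948, 123, 699]
  L2: h(948,123)=(948*31+123)%997=598 h(699,699)=(699*31+699)%997=434 -> [598, 434]
  L3: h(598,434)=(598*31+434)%997=29 -> [29]
  root = 29 != target 584
Candidate D: set leaf[0] = 43 -> leaves = [43, 46, 36, 4, 53]
  L0: [43, 46, 36, 4, 53]
  L1: h(43,46)=(43*31+46)%997=382 h(36,4)=(36*31+4)%997=123 h(53,53)=(53*31+53)%997=699 -> [382, 123, 699]
  L2: h(382,123)=(382*31+123)%997=1 h(699,699)=(699*31+699)%997=434 -> [1, 434]
  L3: h(1,434)=(1*31+434)%997=465 -> [465]
  root = 465 != target 584
Candidate B produces the target root.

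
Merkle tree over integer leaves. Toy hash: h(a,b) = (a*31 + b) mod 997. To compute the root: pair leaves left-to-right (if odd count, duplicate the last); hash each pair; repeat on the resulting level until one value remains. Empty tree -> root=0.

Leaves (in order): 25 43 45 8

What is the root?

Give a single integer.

L0: [25, 43, 45, 8]
L1: h(25,43)=(25*31+43)%997=818 h(45,8)=(45*31+8)%997=406 -> [818, 406]
L2: h(818,406)=(818*31+406)%997=839 -> [839]

Answer: 839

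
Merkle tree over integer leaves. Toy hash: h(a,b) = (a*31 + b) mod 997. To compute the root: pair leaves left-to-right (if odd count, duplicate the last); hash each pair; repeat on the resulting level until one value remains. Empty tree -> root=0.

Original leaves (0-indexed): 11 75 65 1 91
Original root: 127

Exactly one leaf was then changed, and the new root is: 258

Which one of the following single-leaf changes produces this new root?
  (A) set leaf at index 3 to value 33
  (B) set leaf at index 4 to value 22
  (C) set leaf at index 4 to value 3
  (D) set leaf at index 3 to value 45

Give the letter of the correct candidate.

Answer: B

Derivation:
Original leaves: [11, 75, 65, 1, 91]
Target new root: 258
Try each candidate change and compute the resulting root:
Candidate A: set leaf[3] = 33 -> leaves = [11, 75, 65, 33, 91]
  L0: [11, 75, 65, 33, 91]
  L1: h(11,75)=(11*31+75)%997=416 h(65,33)=(65*31+33)%997=54 h(91,91)=(91*31+91)%997=918 -> [416, 54, 918]
  L2: h(416,54)=(416*31+54)%997=986 h(918,918)=(918*31+918)%997=463 -> [986, 463]
  L3: h(986,463)=(986*31+463)%997=122 -> [122]
  root = 122 != target 258
Candidate B: set leaf[4] = 22 -> leaves = [11, 75, 65, 1, 22]
  L0: [11, 75, 65, 1, 22]
  L1: h(11,75)=(11*31+75)%997=416 h(65,1)=(65*31+1)%997=22 h(22,22)=(22*31+22)%997=704 -> [416, 22, 704]
  L2: h(416,22)=(416*31+22)%997=954 h(704,704)=(704*31+704)%997=594 -> [954, 594]
  L3: h(954,594)=(954*31+594)%997=258 -> [258]
  root = 258 == target 258  ** MATCH **
Candidate C: set leaf[4] = 3 -> leaves = [11, 75, 65, 1, 3]
  L0: [11, 75, 65, 1, 3]
  L1: h(11,75)=(11*31+75)%997=416 h(65,1)=(65*31+1)%997=22 h(3,3)=(3*31+3)%997=96 -> [416, 22, 96]
  L2: h(416,22)=(416*31+22)%997=954 h(96,96)=(96*31+96)%997=81 -> [954, 81]
  L3: h(954,81)=(954*31+81)%997=742 -> [742]
  root = 742 != target 258
Candidate D: set leaf[3] = 45 -> leaves = [11, 75, 65, 45, 91]
  L0: [11, 75, 65, 45, 91]
  L1: h(11,75)=(11*31+75)%997=416 h(65,45)=(65*31+45)%997=66 h(91,91)=(91*31+91)%997=918 -> [416, 66, 918]
  L2: h(416,66)=(416*31+66)%997=1 h(918,918)=(918*31+918)%997=463 -> [1, 463]
  L3: h(1,463)=(1*31+463)%997=494 -> [494]
  root = 494 != target 258
Candidate B produces the target root.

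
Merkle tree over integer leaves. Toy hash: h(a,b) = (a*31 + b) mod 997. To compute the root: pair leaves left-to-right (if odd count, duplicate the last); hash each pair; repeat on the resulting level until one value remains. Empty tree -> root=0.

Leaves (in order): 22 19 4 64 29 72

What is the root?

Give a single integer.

L0: [22, 19, 4, 64, 29, 72]
L1: h(22,19)=(22*31+19)%997=701 h(4,64)=(4*31+64)%997=188 h(29,72)=(29*31+72)%997=971 -> [701, 188, 971]
L2: h(701,188)=(701*31+188)%997=982 h(971,971)=(971*31+971)%997=165 -> [982, 165]
L3: h(982,165)=(982*31+165)%997=697 -> [697]

Answer: 697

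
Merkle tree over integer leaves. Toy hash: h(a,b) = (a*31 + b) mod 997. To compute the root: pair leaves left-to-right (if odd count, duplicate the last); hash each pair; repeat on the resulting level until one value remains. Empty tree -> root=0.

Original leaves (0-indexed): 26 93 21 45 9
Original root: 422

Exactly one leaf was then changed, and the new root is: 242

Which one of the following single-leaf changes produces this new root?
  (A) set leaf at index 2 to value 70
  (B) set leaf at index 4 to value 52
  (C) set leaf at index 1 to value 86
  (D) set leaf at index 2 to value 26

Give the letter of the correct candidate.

Answer: D

Derivation:
Original leaves: [26, 93, 21, 45, 9]
Target new root: 242
Try each candidate change and compute the resulting root:
Candidate A: set leaf[2] = 70 -> leaves = [26, 93, 70, 45, 9]
  L0: [26, 93, 70, 45, 9]
  L1: h(26,93)=(26*31+93)%997=899 h(70,45)=(70*31+45)%997=221 h(9,9)=(9*31+9)%997=288 -> [899, 221, 288]
  L2: h(899,221)=(899*31+221)%997=174 h(288,288)=(288*31+288)%997=243 -> [174, 243]
  L3: h(174,243)=(174*31+243)%997=652 -> [652]
  root = 652 != target 242
Candidate B: set leaf[4] = 52 -> leaves = [26, 93, 21, 45, 52]
  L0: [26, 93, 21, 45, 52]
  L1: h(26,93)=(26*31+93)%997=899 h(21,45)=(21*31+45)%997=696 h(52,52)=(52*31+52)%997=667 -> [899, 696, 667]
  L2: h(899,696)=(899*31+696)%997=649 h(667,667)=(667*31+667)%997=407 -> [649, 407]
  L3: h(649,407)=(649*31+407)%997=586 -> [586]
  root = 586 != target 242
Candidate C: set leaf[1] = 86 -> leaves = [26, 86, 21, 45, 9]
  L0: [26, 86, 21, 45, 9]
  L1: h(26,86)=(26*31+86)%997=892 h(21,45)=(21*31+45)%997=696 h(9,9)=(9*31+9)%997=288 -> [892, 696, 288]
  L2: h(892,696)=(892*31+696)%997=432 h(288,288)=(288*31+288)%997=243 -> [432, 243]
  L3: h(432,243)=(432*31+243)%997=674 -> [674]
  root = 674 != target 242
Candidate D: set leaf[2] = 26 -> leaves = [26, 93, 26, 45, 9]
  L0: [26, 93, 26, 45, 9]
  L1: h(26,93)=(26*31+93)%997=899 h(26,45)=(26*31+45)%997=851 h(9,9)=(9*31+9)%997=288 -> [899, 851, 288]
  L2: h(899,851)=(899*31+851)%997=804 h(288,288)=(288*31+288)%997=243 -> [804, 243]
  L3: h(804,243)=(804*31+243)%997=242 -> [242]
  root = 242 == target 242  ** MATCH **
Candidate D produces the target root.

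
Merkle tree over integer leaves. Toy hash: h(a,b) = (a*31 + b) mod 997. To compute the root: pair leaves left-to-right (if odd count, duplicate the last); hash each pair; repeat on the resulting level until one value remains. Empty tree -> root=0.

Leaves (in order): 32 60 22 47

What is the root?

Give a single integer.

L0: [32, 60, 22, 47]
L1: h(32,60)=(32*31+60)%997=55 h(22,47)=(22*31+47)%997=729 -> [55, 729]
L2: h(55,729)=(55*31+729)%997=440 -> [440]

Answer: 440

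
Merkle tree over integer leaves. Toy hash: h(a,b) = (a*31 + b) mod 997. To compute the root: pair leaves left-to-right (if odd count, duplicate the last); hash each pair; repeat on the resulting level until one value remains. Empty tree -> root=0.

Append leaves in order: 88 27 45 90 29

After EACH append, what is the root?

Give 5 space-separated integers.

Answer: 88 761 106 151 479

Derivation:
After append 88 (leaves=[88]):
  L0: [88]
  root=88
After append 27 (leaves=[88, 27]):
  L0: [88, 27]
  L1: h(88,27)=(88*31+27)%997=761 -> [761]
  root=761
After append 45 (leaves=[88, 27, 45]):
  L0: [88, 27, 45]
  L1: h(88,27)=(88*31+27)%997=761 h(45,45)=(45*31+45)%997=443 -> [761, 443]
  L2: h(761,443)=(761*31+443)%997=106 -> [106]
  root=106
After append 90 (leaves=[88, 27, 45, 90]):
  L0: [88, 27, 45, 90]
  L1: h(88,27)=(88*31+27)%997=761 h(45,90)=(45*31+90)%997=488 -> [761, 488]
  L2: h(761,488)=(761*31+488)%997=151 -> [151]
  root=151
After append 29 (leaves=[88, 27, 45, 90, 29]):
  L0: [88, 27, 45, 90, 29]
  L1: h(88,27)=(88*31+27)%997=761 h(45,90)=(45*31+90)%997=488 h(29,29)=(29*31+29)%997=928 -> [761, 488, 928]
  L2: h(761,488)=(761*31+488)%997=151 h(928,928)=(928*31+928)%997=783 -> [151, 783]
  L3: h(151,783)=(151*31+783)%997=479 -> [479]
  root=479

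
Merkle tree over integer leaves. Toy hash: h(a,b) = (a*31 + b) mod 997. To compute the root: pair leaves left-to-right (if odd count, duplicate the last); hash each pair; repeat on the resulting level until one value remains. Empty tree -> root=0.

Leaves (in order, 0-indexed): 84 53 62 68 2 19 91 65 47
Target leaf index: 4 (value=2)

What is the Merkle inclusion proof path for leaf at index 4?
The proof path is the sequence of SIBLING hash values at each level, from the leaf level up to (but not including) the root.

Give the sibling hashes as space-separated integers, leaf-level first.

L0 (leaves): [84, 53, 62, 68, 2, 19, 91, 65, 47], target index=4
L1: h(84,53)=(84*31+53)%997=663 [pair 0] h(62,68)=(62*31+68)%997=993 [pair 1] h(2,19)=(2*31+19)%997=81 [pair 2] h(91,65)=(91*31+65)%997=892 [pair 3] h(47,47)=(47*31+47)%997=507 [pair 4] -> [663, 993, 81, 892, 507]
  Sibling for proof at L0: 19
L2: h(663,993)=(663*31+993)%997=609 [pair 0] h(81,892)=(81*31+892)%997=412 [pair 1] h(507,507)=(507*31+507)%997=272 [pair 2] -> [609, 412, 272]
  Sibling for proof at L1: 892
L3: h(609,412)=(609*31+412)%997=348 [pair 0] h(272,272)=(272*31+272)%997=728 [pair 1] -> [348, 728]
  Sibling for proof at L2: 609
L4: h(348,728)=(348*31+728)%997=549 [pair 0] -> [549]
  Sibling for proof at L3: 728
Root: 549
Proof path (sibling hashes from leaf to root): [19, 892, 609, 728]

Answer: 19 892 609 728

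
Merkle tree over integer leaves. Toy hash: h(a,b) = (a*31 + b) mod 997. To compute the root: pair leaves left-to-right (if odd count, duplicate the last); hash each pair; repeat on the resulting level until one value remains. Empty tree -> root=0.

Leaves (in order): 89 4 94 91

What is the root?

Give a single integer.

L0: [89, 4, 94, 91]
L1: h(89,4)=(89*31+4)%997=769 h(94,91)=(94*31+91)%997=14 -> [769, 14]
L2: h(769,14)=(769*31+14)%997=922 -> [922]

Answer: 922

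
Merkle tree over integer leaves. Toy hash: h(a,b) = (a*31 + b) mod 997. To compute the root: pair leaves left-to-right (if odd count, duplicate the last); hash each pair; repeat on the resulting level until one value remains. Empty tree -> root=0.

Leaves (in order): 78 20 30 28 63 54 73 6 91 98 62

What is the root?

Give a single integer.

L0: [78, 20, 30, 28, 63, 54, 73, 6, 91, 98, 62]
L1: h(78,20)=(78*31+20)%997=444 h(30,28)=(30*31+28)%997=958 h(63,54)=(63*31+54)%997=13 h(73,6)=(73*31+6)%997=275 h(91,98)=(91*31+98)%997=925 h(62,62)=(62*31+62)%997=987 -> [444, 958, 13, 275, 925, 987]
L2: h(444,958)=(444*31+958)%997=764 h(13,275)=(13*31+275)%997=678 h(925,987)=(925*31+987)%997=749 -> [764, 678, 749]
L3: h(764,678)=(764*31+678)%997=434 h(749,749)=(749*31+749)%997=40 -> [434, 40]
L4: h(434,40)=(434*31+40)%997=533 -> [533]

Answer: 533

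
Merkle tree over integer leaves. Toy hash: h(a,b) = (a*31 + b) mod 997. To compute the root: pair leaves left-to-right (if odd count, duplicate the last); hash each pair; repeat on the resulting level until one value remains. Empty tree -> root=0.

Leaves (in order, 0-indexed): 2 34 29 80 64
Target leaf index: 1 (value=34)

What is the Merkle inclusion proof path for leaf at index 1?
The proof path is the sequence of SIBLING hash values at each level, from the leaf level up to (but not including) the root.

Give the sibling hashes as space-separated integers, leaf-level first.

L0 (leaves): [2, 34, 29, 80, 64], target index=1
L1: h(2,34)=(2*31+34)%997=96 [pair 0] h(29,80)=(29*31+80)%997=979 [pair 1] h(64,64)=(64*31+64)%997=54 [pair 2] -> [96, 979, 54]
  Sibling for proof at L0: 2
L2: h(96,979)=(96*31+979)%997=964 [pair 0] h(54,54)=(54*31+54)%997=731 [pair 1] -> [964, 731]
  Sibling for proof at L1: 979
L3: h(964,731)=(964*31+731)%997=705 [pair 0] -> [705]
  Sibling for proof at L2: 731
Root: 705
Proof path (sibling hashes from leaf to root): [2, 979, 731]

Answer: 2 979 731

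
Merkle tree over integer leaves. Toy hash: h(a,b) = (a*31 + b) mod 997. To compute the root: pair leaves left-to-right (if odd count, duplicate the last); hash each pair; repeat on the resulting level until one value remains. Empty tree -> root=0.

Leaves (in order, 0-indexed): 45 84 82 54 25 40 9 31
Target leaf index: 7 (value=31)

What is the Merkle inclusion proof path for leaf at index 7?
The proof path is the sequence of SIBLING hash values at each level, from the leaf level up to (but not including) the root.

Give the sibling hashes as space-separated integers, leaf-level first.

Answer: 9 815 589

Derivation:
L0 (leaves): [45, 84, 82, 54, 25, 40, 9, 31], target index=7
L1: h(45,84)=(45*31+84)%997=482 [pair 0] h(82,54)=(82*31+54)%997=602 [pair 1] h(25,40)=(25*31+40)%997=815 [pair 2] h(9,31)=(9*31+31)%997=310 [pair 3] -> [482, 602, 815, 310]
  Sibling for proof at L0: 9
L2: h(482,602)=(482*31+602)%997=589 [pair 0] h(815,310)=(815*31+310)%997=650 [pair 1] -> [589, 650]
  Sibling for proof at L1: 815
L3: h(589,650)=(589*31+650)%997=963 [pair 0] -> [963]
  Sibling for proof at L2: 589
Root: 963
Proof path (sibling hashes from leaf to root): [9, 815, 589]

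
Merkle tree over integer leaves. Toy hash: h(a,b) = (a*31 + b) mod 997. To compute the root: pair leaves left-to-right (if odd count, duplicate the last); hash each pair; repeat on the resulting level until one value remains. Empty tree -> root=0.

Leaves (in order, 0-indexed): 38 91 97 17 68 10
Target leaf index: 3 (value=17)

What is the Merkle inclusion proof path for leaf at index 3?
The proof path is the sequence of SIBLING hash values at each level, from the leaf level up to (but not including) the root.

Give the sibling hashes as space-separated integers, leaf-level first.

Answer: 97 272 977

Derivation:
L0 (leaves): [38, 91, 97, 17, 68, 10], target index=3
L1: h(38,91)=(38*31+91)%997=272 [pair 0] h(97,17)=(97*31+17)%997=33 [pair 1] h(68,10)=(68*31+10)%997=124 [pair 2] -> [272, 33, 124]
  Sibling for proof at L0: 97
L2: h(272,33)=(272*31+33)%997=489 [pair 0] h(124,124)=(124*31+124)%997=977 [pair 1] -> [489, 977]
  Sibling for proof at L1: 272
L3: h(489,977)=(489*31+977)%997=184 [pair 0] -> [184]
  Sibling for proof at L2: 977
Root: 184
Proof path (sibling hashes from leaf to root): [97, 272, 977]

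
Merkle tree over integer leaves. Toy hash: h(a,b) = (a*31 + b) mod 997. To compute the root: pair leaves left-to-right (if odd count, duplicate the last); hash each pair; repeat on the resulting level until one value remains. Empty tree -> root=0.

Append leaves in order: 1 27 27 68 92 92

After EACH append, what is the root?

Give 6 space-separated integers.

Answer: 1 58 668 709 535 535

Derivation:
After append 1 (leaves=[1]):
  L0: [1]
  root=1
After append 27 (leaves=[1, 27]):
  L0: [1, 27]
  L1: h(1,27)=(1*31+27)%997=58 -> [58]
  root=58
After append 27 (leaves=[1, 27, 27]):
  L0: [1, 27, 27]
  L1: h(1,27)=(1*31+27)%997=58 h(27,27)=(27*31+27)%997=864 -> [58, 864]
  L2: h(58,864)=(58*31+864)%997=668 -> [668]
  root=668
After append 68 (leaves=[1, 27, 27, 68]):
  L0: [1, 27, 27, 68]
  L1: h(1,27)=(1*31+27)%997=58 h(27,68)=(27*31+68)%997=905 -> [58, 905]
  L2: h(58,905)=(58*31+905)%997=709 -> [709]
  root=709
After append 92 (leaves=[1, 27, 27, 68, 92]):
  L0: [1, 27, 27, 68, 92]
  L1: h(1,27)=(1*31+27)%997=58 h(27,68)=(27*31+68)%997=905 h(92,92)=(92*31+92)%997=950 -> [58, 905, 950]
  L2: h(58,905)=(58*31+905)%997=709 h(950,950)=(950*31+950)%997=490 -> [709, 490]
  L3: h(709,490)=(709*31+490)%997=535 -> [535]
  root=535
After append 92 (leaves=[1, 27, 27, 68, 92, 92]):
  L0: [1, 27, 27, 68, 92, 92]
  L1: h(1,27)=(1*31+27)%997=58 h(27,68)=(27*31+68)%997=905 h(92,92)=(92*31+92)%997=950 -> [58, 905, 950]
  L2: h(58,905)=(58*31+905)%997=709 h(950,950)=(950*31+950)%997=490 -> [709, 490]
  L3: h(709,490)=(709*31+490)%997=535 -> [535]
  root=535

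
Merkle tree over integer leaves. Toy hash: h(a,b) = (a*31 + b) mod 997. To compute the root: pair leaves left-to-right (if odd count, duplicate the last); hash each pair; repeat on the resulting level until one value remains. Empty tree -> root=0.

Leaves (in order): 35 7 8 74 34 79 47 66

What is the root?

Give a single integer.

L0: [35, 7, 8, 74, 34, 79, 47, 66]
L1: h(35,7)=(35*31+7)%997=95 h(8,74)=(8*31+74)%997=322 h(34,79)=(34*31+79)%997=136 h(47,66)=(47*31+66)%997=526 -> [95, 322, 136, 526]
L2: h(95,322)=(95*31+322)%997=276 h(136,526)=(136*31+526)%997=754 -> [276, 754]
L3: h(276,754)=(276*31+754)%997=337 -> [337]

Answer: 337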